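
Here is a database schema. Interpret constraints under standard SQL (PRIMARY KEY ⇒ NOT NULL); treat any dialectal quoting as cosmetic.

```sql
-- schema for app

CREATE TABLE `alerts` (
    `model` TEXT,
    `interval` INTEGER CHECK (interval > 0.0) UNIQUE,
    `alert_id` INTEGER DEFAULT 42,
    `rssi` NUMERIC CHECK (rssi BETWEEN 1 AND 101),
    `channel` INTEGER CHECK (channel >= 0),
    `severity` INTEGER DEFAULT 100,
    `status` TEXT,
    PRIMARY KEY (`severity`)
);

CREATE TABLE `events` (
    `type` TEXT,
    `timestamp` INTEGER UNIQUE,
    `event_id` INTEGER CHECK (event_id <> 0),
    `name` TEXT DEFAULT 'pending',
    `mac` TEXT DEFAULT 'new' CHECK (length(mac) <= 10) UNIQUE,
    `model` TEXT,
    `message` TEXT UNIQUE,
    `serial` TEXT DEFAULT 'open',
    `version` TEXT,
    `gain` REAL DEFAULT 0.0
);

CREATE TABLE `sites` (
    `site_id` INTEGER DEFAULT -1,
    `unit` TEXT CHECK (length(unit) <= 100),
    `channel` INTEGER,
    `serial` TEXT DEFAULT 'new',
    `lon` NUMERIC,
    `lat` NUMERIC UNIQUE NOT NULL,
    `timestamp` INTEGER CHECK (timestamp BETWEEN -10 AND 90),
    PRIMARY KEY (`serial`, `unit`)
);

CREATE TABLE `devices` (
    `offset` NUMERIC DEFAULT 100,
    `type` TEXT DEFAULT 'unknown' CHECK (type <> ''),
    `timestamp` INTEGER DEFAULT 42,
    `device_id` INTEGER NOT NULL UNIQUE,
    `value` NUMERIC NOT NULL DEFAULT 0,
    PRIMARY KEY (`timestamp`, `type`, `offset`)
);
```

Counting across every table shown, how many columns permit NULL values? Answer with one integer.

alerts: 6 nullable (model, interval, alert_id, rssi, channel, status — PK (severity) and explicit NOT NULL columns excluded).
events: 10 nullable (type, timestamp, event_id, name, mac, model, message, serial, version, gain — PK none and explicit NOT NULL columns excluded).
sites: 4 nullable (site_id, channel, lon, timestamp — PK (serial, unit) and explicit NOT NULL columns excluded).
devices: 0 nullable (none — PK (timestamp, type, offset) and explicit NOT NULL columns excluded).
Total: 6 + 10 + 4 + 0 = 20.

20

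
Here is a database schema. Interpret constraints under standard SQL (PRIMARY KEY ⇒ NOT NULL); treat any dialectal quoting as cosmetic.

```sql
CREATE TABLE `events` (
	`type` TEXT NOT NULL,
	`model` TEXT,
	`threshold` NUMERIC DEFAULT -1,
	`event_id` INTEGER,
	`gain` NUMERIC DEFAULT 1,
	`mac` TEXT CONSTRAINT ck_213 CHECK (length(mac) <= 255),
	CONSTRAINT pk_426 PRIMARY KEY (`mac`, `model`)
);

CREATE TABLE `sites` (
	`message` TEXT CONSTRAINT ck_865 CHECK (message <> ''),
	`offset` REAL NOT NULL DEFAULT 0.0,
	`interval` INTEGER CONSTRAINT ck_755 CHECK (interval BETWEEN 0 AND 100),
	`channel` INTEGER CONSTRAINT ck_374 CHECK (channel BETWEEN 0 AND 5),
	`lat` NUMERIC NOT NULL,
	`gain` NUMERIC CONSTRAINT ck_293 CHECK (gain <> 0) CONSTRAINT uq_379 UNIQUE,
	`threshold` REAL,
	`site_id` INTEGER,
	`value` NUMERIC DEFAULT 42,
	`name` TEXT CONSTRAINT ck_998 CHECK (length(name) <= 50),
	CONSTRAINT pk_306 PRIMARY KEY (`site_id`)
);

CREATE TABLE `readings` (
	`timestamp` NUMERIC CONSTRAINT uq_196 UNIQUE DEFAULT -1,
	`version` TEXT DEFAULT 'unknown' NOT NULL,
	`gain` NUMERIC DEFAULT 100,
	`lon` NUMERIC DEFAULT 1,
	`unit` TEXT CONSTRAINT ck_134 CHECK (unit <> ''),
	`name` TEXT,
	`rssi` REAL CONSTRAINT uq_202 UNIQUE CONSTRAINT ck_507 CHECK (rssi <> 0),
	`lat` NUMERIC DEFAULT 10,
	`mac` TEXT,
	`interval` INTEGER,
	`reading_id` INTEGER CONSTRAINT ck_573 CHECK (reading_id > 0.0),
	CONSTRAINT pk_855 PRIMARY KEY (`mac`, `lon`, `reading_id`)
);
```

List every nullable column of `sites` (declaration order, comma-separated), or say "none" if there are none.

- message: CHECK does not forbid NULL (a CHECK constraint passes when its expression is NULL) → nullable.
- offset: declared NOT NULL → not nullable.
- interval: CHECK does not forbid NULL (a CHECK constraint passes when its expression is NULL) → nullable.
- channel: CHECK does not forbid NULL (a CHECK constraint passes when its expression is NULL) → nullable.
- lat: declared NOT NULL → not nullable.
- gain: CHECK does not forbid NULL (a CHECK constraint passes when its expression is NULL) → nullable.
- threshold: no NOT NULL constraint applies → nullable.
- site_id: part of the PRIMARY KEY, which implies NOT NULL → not nullable.
- value: DEFAULT only fills an omitted column; an explicit NULL is still allowed → nullable.
- name: CHECK does not forbid NULL (a CHECK constraint passes when its expression is NULL) → nullable.

message, interval, channel, gain, threshold, value, name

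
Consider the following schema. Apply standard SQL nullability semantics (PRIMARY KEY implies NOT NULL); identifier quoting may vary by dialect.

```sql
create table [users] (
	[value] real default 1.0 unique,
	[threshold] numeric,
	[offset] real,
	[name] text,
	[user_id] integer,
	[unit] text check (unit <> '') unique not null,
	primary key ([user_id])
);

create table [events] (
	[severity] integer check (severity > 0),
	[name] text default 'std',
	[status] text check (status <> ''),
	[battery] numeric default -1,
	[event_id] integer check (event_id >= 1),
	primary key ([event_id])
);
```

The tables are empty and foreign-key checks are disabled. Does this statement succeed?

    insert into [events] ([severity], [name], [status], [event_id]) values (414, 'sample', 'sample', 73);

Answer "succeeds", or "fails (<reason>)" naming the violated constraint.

NOT NULL columns: event_id is supplied.
CHECK constraints: 414 satisfies (severity > 0); 'sample' satisfies (status <> ''); 73 satisfies (event_id >= 1).
No constraint is violated.

succeeds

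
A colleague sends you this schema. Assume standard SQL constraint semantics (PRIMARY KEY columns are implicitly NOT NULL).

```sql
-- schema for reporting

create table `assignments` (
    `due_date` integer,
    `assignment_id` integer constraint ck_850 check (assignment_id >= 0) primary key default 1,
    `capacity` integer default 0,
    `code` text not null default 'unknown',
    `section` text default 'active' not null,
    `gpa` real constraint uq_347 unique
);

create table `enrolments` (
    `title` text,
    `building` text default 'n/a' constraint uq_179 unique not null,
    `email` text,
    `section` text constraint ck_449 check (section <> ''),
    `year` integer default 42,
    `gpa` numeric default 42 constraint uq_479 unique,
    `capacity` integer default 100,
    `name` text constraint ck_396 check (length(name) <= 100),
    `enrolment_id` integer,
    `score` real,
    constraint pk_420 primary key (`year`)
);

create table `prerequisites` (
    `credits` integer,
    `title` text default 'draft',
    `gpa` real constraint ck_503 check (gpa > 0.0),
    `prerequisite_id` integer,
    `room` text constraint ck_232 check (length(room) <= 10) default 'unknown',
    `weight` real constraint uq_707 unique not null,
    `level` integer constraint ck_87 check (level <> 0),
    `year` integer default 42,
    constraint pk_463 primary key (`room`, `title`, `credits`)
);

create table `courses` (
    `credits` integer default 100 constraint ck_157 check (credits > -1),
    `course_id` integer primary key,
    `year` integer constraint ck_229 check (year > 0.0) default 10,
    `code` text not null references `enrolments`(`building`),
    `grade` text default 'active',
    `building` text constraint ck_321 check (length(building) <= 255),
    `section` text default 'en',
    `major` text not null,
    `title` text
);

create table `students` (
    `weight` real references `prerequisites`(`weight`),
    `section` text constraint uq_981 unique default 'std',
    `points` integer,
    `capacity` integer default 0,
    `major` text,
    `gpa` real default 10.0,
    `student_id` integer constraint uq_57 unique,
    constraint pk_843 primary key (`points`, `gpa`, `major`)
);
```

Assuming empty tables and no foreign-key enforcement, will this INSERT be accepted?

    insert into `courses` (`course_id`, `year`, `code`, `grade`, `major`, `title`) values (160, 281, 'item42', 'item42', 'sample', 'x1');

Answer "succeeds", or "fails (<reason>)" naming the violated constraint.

succeeds

NOT NULL columns: code is supplied; course_id is supplied; major is supplied.
CHECK constraints: 281 satisfies (year > 0.0).
No constraint is violated.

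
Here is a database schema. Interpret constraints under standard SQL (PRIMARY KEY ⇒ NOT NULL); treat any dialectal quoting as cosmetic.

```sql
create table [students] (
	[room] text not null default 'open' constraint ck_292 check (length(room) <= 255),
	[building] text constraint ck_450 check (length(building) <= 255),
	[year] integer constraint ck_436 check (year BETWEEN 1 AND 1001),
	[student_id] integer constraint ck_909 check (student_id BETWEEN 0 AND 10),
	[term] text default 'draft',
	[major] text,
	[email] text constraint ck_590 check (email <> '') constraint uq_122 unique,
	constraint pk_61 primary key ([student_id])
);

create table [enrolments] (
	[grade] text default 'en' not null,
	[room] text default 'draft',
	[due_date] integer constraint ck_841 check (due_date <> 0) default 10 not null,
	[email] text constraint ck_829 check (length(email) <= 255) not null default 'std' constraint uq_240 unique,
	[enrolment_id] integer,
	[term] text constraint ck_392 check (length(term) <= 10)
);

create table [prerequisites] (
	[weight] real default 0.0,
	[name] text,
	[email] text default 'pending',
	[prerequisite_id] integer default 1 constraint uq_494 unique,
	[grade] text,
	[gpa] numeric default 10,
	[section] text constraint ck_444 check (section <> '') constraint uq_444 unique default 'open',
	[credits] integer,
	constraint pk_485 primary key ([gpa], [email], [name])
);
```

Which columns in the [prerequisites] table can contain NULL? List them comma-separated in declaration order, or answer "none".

weight, prerequisite_id, grade, section, credits

- weight: DEFAULT only fills an omitted column; an explicit NULL is still allowed → nullable.
- name: part of the PRIMARY KEY, which implies NOT NULL → not nullable.
- email: part of the PRIMARY KEY, which implies NOT NULL → not nullable.
- prerequisite_id: UNIQUE does not imply NOT NULL → nullable.
- grade: no NOT NULL constraint applies → nullable.
- gpa: part of the PRIMARY KEY, which implies NOT NULL → not nullable.
- section: CHECK does not forbid NULL (a CHECK constraint passes when its expression is NULL) → nullable.
- credits: no NOT NULL constraint applies → nullable.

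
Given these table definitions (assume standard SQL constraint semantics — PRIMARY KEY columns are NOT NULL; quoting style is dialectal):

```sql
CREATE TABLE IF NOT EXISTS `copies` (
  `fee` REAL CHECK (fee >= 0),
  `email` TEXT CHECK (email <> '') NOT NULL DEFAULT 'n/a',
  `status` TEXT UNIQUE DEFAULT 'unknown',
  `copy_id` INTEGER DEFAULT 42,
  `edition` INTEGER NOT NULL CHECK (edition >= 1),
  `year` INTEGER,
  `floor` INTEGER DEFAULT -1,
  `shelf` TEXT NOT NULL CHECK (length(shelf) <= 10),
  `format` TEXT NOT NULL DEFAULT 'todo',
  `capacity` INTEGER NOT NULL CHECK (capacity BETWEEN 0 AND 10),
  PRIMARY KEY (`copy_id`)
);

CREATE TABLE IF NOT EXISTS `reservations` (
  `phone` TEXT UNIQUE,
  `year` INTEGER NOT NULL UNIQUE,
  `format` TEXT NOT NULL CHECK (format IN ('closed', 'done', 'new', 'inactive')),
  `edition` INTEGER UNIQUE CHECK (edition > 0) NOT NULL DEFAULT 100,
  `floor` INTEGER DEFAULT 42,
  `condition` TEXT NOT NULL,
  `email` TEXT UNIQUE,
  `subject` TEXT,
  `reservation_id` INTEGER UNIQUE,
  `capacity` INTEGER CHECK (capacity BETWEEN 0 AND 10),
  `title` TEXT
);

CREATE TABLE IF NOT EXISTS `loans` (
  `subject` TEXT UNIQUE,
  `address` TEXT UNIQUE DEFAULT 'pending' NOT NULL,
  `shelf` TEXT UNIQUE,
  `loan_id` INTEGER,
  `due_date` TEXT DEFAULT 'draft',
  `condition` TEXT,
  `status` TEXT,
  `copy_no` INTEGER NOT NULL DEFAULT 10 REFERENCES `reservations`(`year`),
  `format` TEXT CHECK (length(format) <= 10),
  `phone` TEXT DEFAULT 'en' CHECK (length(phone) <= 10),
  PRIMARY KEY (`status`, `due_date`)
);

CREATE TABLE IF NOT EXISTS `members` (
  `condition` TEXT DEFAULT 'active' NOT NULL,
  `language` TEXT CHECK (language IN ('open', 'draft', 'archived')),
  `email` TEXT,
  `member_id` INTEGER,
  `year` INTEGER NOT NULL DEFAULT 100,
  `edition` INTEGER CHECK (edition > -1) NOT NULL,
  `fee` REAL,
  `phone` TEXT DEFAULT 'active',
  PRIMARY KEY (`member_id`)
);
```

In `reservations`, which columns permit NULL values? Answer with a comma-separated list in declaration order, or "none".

phone, floor, email, subject, reservation_id, capacity, title

- phone: UNIQUE does not imply NOT NULL → nullable.
- year: declared NOT NULL → not nullable.
- format: declared NOT NULL → not nullable.
- edition: declared NOT NULL → not nullable.
- floor: DEFAULT only fills an omitted column; an explicit NULL is still allowed → nullable.
- condition: declared NOT NULL → not nullable.
- email: UNIQUE does not imply NOT NULL → nullable.
- subject: no NOT NULL constraint applies → nullable.
- reservation_id: UNIQUE does not imply NOT NULL → nullable.
- capacity: CHECK does not forbid NULL (a CHECK constraint passes when its expression is NULL) → nullable.
- title: no NOT NULL constraint applies → nullable.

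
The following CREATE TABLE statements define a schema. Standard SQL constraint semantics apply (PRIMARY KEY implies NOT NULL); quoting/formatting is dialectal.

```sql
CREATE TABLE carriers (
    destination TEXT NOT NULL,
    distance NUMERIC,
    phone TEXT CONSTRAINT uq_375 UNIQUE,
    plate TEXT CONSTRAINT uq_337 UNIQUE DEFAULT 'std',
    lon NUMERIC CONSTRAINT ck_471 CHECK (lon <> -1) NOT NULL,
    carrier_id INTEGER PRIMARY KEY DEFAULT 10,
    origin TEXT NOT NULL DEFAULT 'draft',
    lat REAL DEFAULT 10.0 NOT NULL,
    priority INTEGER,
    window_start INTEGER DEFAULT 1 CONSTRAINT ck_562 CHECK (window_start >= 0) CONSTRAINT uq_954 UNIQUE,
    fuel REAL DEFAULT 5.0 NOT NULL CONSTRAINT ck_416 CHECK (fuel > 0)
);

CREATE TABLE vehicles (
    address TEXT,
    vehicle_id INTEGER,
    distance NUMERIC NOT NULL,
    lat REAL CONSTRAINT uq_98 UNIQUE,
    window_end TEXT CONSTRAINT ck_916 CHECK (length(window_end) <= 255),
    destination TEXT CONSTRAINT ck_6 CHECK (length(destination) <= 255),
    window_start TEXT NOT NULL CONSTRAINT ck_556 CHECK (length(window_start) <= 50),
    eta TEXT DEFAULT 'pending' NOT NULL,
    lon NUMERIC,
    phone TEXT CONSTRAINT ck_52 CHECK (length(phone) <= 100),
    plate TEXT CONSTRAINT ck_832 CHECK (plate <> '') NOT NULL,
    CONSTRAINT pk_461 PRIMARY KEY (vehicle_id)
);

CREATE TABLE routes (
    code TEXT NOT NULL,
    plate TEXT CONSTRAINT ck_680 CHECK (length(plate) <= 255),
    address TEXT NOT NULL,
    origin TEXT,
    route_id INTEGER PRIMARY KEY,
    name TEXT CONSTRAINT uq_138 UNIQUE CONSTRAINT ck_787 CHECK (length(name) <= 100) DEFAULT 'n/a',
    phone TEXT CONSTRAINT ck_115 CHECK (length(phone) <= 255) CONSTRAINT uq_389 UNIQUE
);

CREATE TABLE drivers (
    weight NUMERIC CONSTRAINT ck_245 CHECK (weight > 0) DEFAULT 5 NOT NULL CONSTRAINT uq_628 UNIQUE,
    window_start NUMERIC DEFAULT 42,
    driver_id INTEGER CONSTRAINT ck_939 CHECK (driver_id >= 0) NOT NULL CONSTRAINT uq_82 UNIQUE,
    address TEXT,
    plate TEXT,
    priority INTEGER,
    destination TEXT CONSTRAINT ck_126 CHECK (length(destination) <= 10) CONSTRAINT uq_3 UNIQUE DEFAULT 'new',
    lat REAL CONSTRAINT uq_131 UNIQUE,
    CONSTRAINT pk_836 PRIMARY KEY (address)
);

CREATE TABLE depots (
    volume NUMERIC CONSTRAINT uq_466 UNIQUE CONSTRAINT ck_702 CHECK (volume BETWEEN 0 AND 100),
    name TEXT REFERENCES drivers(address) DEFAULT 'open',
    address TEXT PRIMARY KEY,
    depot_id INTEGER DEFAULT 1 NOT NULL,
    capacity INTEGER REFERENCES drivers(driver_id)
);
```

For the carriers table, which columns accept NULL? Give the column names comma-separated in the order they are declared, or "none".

- destination: declared NOT NULL → not nullable.
- distance: no NOT NULL constraint applies → nullable.
- phone: UNIQUE does not imply NOT NULL → nullable.
- plate: UNIQUE does not imply NOT NULL → nullable.
- lon: declared NOT NULL → not nullable.
- carrier_id: part of the PRIMARY KEY, which implies NOT NULL → not nullable.
- origin: declared NOT NULL → not nullable.
- lat: declared NOT NULL → not nullable.
- priority: no NOT NULL constraint applies → nullable.
- window_start: CHECK does not forbid NULL (a CHECK constraint passes when its expression is NULL) → nullable.
- fuel: declared NOT NULL → not nullable.

distance, phone, plate, priority, window_start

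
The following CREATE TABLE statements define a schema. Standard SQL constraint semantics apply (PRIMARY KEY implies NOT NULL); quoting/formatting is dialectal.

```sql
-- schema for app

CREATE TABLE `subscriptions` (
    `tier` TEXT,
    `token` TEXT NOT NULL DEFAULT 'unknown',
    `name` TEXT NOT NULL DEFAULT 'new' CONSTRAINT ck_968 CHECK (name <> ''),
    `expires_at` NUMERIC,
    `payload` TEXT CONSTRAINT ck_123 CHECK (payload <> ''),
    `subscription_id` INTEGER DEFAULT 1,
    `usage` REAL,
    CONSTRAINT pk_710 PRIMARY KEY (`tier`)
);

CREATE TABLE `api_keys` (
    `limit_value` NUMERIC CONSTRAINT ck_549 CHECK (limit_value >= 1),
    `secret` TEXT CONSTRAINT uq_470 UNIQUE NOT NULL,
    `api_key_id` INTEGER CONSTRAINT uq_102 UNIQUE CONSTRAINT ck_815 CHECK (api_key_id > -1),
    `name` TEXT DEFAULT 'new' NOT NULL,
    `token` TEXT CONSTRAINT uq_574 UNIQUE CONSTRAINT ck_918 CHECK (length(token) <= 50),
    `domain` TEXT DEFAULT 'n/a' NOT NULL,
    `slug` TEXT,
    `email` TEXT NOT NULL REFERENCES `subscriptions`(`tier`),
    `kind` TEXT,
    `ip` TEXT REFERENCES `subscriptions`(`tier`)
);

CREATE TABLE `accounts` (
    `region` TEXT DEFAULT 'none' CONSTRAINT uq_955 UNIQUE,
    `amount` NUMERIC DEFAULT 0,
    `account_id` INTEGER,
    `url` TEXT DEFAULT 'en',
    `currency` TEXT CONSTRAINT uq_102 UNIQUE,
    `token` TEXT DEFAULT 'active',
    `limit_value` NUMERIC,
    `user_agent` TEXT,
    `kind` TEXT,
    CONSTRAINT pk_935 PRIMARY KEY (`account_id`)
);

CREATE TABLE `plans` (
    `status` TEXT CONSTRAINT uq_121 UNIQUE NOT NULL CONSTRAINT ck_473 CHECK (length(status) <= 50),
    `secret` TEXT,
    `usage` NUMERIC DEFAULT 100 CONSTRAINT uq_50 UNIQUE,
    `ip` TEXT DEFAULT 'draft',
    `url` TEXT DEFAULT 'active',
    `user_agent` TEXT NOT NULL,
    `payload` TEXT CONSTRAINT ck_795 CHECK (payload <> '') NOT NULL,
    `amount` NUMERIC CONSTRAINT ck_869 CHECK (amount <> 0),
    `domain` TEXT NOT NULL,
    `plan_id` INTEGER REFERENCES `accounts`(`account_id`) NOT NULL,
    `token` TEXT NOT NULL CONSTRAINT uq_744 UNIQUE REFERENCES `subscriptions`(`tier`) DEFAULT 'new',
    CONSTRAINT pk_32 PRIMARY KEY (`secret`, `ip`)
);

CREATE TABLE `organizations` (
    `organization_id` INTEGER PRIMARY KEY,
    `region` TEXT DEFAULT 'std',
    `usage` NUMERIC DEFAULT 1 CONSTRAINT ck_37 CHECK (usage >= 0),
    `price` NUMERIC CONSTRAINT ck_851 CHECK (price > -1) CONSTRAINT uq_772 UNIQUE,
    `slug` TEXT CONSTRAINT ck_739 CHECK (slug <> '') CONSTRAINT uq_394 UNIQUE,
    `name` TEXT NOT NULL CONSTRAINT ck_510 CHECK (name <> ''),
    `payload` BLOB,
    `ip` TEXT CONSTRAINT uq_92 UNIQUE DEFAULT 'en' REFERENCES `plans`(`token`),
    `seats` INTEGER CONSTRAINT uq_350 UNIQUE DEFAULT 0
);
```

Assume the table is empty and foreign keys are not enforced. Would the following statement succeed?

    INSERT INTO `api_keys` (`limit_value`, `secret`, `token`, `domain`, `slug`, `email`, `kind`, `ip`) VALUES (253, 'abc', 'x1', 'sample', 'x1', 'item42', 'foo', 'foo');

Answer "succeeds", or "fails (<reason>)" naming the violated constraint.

succeeds

NOT NULL columns: domain is supplied; email is supplied; name defaults to 'new'; secret is supplied.
CHECK constraints: 253 satisfies (limit_value >= 1); 'x1' satisfies (length(token) <= 50).
No constraint is violated.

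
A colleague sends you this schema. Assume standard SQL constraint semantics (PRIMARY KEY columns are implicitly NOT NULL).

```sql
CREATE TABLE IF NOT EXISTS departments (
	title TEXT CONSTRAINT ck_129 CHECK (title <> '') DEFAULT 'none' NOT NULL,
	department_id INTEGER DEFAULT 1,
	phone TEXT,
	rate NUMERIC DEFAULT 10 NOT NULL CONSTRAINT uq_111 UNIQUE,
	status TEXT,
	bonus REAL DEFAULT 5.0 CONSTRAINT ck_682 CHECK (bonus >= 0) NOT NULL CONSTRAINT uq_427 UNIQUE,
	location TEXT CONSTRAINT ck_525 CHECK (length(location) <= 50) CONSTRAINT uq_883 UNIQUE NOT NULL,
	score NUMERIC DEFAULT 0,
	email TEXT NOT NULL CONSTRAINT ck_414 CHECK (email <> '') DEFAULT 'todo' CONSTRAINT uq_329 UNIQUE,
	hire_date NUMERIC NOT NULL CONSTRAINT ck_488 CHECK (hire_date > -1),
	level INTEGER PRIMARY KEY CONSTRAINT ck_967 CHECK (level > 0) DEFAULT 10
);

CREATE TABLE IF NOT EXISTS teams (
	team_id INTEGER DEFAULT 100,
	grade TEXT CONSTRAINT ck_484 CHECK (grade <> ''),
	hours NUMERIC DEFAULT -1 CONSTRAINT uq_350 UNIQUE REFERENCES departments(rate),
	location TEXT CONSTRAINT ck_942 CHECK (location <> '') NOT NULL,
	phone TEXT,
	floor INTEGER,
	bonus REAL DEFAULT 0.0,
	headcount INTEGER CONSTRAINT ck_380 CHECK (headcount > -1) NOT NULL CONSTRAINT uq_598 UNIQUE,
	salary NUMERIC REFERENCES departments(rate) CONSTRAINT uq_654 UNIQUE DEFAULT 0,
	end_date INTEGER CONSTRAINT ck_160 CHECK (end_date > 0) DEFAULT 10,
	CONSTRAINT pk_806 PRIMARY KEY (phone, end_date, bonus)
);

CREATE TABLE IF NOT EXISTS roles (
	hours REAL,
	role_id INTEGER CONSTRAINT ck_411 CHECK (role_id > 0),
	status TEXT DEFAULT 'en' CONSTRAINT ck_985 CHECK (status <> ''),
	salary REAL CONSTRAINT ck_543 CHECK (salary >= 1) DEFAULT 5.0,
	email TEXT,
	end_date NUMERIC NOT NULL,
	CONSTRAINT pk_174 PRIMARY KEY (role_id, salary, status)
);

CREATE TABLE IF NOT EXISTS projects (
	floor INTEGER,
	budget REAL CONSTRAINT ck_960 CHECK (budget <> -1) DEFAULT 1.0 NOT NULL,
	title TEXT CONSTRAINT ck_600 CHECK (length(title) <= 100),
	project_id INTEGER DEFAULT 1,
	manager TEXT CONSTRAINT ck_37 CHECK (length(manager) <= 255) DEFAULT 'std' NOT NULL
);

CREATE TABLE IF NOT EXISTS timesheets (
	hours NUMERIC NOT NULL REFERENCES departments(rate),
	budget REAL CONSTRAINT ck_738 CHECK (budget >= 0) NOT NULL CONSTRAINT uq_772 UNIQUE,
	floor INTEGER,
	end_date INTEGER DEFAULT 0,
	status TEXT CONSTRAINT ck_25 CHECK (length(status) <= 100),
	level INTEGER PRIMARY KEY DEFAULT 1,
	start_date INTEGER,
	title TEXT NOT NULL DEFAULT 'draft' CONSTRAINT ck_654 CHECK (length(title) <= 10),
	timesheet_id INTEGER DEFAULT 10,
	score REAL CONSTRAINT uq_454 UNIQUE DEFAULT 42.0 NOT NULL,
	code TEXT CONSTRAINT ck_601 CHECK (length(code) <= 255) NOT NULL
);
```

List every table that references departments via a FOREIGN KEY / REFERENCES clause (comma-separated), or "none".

teams, timesheets

- teams.hours references departments(rate).
- teams.salary references departments(rate).
- timesheets.hours references departments(rate).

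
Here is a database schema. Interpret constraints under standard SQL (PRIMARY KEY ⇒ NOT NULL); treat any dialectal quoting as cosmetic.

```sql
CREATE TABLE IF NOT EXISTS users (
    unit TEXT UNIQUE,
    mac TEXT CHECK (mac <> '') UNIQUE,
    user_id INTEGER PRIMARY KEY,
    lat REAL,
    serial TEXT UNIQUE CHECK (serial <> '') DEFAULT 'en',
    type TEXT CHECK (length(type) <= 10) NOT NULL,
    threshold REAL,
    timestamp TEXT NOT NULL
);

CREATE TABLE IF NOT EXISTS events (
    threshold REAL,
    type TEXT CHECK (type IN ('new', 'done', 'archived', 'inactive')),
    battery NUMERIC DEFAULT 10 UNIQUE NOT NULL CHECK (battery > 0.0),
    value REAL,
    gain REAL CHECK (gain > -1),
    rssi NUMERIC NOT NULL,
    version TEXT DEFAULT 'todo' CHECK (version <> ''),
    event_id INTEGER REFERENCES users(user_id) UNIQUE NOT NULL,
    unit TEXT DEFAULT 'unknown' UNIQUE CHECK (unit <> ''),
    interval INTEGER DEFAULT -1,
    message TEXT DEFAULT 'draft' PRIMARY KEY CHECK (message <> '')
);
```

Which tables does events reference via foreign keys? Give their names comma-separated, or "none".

- event_id REFERENCES users(user_id).

users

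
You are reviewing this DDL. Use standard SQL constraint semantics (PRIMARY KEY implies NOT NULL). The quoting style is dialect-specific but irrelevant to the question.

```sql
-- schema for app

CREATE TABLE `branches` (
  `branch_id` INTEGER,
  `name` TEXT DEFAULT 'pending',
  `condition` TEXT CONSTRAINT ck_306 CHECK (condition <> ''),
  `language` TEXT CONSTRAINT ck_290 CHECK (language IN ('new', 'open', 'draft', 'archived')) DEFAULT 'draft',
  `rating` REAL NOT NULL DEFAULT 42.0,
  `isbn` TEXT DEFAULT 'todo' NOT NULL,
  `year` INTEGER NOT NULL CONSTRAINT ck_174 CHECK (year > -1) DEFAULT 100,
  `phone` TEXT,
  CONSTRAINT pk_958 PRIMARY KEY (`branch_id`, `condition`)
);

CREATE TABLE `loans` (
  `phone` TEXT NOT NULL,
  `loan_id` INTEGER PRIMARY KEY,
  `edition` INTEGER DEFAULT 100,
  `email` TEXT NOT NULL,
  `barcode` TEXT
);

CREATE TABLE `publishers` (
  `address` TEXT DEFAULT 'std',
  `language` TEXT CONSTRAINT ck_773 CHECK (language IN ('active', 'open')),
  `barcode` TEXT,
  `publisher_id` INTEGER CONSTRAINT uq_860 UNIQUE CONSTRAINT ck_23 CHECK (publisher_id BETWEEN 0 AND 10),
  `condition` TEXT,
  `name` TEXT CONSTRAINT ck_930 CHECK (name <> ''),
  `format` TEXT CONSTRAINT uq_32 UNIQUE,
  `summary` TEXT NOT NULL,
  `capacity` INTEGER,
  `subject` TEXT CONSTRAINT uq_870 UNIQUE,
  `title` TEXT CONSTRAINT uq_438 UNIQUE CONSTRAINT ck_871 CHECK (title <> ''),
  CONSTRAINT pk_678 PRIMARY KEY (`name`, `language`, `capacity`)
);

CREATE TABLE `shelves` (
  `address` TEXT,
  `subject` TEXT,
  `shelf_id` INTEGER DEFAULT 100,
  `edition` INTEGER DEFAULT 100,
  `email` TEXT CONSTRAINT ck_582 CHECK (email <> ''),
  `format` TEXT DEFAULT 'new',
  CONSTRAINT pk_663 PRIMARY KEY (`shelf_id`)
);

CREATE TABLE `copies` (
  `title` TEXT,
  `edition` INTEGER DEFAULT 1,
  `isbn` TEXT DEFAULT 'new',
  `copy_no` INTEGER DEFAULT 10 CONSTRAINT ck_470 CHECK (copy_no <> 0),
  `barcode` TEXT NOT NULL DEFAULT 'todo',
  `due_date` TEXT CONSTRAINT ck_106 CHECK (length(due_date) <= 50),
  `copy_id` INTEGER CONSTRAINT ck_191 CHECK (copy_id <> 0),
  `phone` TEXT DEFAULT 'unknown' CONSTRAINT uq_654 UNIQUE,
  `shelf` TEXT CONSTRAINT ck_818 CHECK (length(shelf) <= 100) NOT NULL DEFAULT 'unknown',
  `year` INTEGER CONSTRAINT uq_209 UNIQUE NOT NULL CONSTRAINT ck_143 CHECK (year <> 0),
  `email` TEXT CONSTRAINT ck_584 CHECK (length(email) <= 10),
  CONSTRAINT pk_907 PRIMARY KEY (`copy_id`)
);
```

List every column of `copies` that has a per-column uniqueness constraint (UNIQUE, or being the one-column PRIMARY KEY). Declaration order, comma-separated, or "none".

- title: no UNIQUE or single-column PK constraint.
- edition: no UNIQUE or single-column PK constraint.
- isbn: no UNIQUE or single-column PK constraint.
- copy_no: no UNIQUE or single-column PK constraint.
- barcode: no UNIQUE or single-column PK constraint.
- due_date: no UNIQUE or single-column PK constraint.
- copy_id: single-column PRIMARY KEY → unique.
- phone: declared UNIQUE → unique.
- shelf: no UNIQUE or single-column PK constraint.
- year: declared UNIQUE → unique.
- email: no UNIQUE or single-column PK constraint.

copy_id, phone, year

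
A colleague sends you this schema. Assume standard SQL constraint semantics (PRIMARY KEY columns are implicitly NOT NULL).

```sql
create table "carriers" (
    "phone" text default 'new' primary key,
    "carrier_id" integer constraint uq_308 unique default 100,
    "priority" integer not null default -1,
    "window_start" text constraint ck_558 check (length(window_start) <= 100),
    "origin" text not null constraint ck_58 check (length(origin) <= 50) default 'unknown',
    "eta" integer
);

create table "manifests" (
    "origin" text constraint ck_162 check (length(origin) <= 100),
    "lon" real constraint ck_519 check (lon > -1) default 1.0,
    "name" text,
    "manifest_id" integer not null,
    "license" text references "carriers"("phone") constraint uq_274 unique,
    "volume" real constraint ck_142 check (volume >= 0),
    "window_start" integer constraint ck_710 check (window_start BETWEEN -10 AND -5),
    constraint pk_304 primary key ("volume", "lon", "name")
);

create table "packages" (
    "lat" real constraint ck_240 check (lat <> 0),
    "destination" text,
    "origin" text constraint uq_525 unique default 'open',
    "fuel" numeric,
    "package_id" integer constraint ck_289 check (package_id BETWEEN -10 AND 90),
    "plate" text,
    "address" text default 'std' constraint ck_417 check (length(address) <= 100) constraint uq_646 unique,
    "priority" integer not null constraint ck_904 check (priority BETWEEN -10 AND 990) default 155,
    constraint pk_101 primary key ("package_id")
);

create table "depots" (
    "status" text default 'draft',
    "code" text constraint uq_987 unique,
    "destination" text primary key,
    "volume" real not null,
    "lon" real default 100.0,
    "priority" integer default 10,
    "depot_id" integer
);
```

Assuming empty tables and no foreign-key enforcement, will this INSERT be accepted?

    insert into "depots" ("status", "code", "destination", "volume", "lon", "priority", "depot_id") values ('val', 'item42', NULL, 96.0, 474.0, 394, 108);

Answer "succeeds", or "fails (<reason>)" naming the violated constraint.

fails (NOT NULL on destination)

destination is explicitly set to NULL, but destination is part of the PRIMARY KEY (implied NOT NULL).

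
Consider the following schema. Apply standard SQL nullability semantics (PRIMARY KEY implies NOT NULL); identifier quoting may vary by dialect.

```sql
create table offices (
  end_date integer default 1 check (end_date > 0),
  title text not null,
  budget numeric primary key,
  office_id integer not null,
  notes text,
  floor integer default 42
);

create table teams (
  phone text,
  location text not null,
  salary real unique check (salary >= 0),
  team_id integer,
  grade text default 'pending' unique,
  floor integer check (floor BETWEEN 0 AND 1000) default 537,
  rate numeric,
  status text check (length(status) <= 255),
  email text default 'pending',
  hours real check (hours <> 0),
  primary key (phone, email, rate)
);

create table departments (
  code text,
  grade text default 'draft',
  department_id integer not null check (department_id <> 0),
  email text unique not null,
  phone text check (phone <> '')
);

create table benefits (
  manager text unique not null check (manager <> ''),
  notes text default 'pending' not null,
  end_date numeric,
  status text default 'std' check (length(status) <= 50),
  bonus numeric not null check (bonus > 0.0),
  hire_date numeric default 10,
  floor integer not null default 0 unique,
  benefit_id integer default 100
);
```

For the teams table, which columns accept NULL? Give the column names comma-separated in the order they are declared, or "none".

salary, team_id, grade, floor, status, hours

- phone: part of the PRIMARY KEY, which implies NOT NULL → not nullable.
- location: declared NOT NULL → not nullable.
- salary: CHECK does not forbid NULL (a CHECK constraint passes when its expression is NULL) → nullable.
- team_id: no NOT NULL constraint applies → nullable.
- grade: UNIQUE does not imply NOT NULL → nullable.
- floor: CHECK does not forbid NULL (a CHECK constraint passes when its expression is NULL) → nullable.
- rate: part of the PRIMARY KEY, which implies NOT NULL → not nullable.
- status: CHECK does not forbid NULL (a CHECK constraint passes when its expression is NULL) → nullable.
- email: part of the PRIMARY KEY, which implies NOT NULL → not nullable.
- hours: CHECK does not forbid NULL (a CHECK constraint passes when its expression is NULL) → nullable.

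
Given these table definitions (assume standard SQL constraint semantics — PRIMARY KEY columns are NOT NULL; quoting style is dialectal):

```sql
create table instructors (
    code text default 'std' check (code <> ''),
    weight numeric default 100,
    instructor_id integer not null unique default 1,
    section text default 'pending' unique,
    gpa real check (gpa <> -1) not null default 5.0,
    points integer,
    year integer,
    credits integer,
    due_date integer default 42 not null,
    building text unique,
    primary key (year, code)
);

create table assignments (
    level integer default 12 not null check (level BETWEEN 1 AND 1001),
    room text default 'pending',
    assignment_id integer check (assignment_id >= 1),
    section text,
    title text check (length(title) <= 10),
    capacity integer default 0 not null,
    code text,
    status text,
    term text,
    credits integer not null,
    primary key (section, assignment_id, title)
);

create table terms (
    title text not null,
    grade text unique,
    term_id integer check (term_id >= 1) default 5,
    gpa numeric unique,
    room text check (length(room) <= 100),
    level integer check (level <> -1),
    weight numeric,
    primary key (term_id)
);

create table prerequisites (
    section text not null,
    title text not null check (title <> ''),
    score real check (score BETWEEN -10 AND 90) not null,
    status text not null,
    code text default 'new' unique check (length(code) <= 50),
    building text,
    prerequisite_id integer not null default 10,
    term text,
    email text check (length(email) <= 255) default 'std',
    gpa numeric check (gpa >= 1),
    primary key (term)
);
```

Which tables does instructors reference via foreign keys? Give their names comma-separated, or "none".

No column in instructors has a REFERENCES clause.

none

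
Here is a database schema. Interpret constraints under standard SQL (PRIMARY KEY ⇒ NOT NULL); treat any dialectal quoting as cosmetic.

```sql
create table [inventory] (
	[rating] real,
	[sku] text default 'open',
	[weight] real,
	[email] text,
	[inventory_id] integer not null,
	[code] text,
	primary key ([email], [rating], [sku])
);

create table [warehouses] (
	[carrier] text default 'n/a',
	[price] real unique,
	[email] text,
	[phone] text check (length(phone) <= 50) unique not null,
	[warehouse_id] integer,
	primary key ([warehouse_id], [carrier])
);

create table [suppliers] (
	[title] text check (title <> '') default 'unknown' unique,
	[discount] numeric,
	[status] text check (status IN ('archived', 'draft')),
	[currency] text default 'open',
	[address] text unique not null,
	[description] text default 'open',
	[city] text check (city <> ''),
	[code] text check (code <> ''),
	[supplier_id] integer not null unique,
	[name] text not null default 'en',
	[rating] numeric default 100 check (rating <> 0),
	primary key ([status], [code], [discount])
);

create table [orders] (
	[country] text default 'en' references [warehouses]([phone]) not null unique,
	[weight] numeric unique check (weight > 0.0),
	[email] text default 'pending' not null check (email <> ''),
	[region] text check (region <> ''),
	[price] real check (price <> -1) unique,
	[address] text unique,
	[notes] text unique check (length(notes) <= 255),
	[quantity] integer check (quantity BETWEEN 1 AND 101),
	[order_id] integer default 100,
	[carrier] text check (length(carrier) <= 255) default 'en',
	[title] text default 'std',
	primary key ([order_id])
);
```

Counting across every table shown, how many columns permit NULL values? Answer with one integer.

inventory: 2 nullable (weight, code — PK (email, rating, sku) and explicit NOT NULL columns excluded).
warehouses: 2 nullable (price, email — PK (warehouse_id, carrier) and explicit NOT NULL columns excluded).
suppliers: 5 nullable (title, currency, description, city, rating — PK (status, code, discount) and explicit NOT NULL columns excluded).
orders: 8 nullable (weight, region, price, address, notes, quantity, carrier, title — PK (order_id) and explicit NOT NULL columns excluded).
Total: 2 + 2 + 5 + 8 = 17.

17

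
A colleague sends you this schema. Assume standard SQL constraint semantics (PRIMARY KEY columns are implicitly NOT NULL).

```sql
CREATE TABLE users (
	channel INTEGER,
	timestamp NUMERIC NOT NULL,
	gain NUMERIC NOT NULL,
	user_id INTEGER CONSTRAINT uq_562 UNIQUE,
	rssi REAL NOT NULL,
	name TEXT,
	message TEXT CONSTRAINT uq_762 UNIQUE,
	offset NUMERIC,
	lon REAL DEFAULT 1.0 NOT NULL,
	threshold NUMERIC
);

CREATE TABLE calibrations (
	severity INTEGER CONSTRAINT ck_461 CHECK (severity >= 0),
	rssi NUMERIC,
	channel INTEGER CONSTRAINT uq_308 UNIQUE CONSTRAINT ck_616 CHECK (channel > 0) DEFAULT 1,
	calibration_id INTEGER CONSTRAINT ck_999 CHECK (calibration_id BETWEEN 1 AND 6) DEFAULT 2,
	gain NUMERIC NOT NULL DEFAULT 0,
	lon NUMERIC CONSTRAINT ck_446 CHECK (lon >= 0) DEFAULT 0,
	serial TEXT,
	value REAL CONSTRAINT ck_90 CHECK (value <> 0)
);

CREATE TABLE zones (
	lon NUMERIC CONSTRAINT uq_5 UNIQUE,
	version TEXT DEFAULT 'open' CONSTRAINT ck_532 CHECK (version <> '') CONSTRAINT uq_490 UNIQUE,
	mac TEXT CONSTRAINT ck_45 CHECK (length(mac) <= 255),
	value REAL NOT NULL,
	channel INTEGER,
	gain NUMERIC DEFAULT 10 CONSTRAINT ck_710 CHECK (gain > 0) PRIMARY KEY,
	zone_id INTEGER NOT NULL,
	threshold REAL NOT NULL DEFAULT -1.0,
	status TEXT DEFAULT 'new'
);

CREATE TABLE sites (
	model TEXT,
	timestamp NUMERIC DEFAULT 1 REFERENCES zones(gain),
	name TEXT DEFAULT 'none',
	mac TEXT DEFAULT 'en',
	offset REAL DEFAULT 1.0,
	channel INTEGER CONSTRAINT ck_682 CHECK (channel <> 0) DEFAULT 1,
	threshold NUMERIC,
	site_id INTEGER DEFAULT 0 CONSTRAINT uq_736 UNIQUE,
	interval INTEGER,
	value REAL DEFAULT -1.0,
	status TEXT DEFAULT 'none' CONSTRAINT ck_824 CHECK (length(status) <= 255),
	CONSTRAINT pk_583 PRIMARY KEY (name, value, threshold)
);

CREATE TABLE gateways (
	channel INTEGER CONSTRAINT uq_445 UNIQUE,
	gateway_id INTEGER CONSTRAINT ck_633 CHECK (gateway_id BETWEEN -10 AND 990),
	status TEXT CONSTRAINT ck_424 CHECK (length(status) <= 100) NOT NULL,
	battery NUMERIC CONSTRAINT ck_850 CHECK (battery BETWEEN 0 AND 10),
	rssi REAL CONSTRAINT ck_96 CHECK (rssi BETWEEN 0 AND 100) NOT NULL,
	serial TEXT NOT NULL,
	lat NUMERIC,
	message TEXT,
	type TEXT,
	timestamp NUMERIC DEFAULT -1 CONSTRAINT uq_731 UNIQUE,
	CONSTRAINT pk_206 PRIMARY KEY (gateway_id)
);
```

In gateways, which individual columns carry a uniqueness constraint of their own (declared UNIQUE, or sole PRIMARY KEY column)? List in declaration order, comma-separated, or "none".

- channel: declared UNIQUE → unique.
- gateway_id: single-column PRIMARY KEY → unique.
- status: no UNIQUE or single-column PK constraint.
- battery: no UNIQUE or single-column PK constraint.
- rssi: no UNIQUE or single-column PK constraint.
- serial: no UNIQUE or single-column PK constraint.
- lat: no UNIQUE or single-column PK constraint.
- message: no UNIQUE or single-column PK constraint.
- type: no UNIQUE or single-column PK constraint.
- timestamp: declared UNIQUE → unique.

channel, gateway_id, timestamp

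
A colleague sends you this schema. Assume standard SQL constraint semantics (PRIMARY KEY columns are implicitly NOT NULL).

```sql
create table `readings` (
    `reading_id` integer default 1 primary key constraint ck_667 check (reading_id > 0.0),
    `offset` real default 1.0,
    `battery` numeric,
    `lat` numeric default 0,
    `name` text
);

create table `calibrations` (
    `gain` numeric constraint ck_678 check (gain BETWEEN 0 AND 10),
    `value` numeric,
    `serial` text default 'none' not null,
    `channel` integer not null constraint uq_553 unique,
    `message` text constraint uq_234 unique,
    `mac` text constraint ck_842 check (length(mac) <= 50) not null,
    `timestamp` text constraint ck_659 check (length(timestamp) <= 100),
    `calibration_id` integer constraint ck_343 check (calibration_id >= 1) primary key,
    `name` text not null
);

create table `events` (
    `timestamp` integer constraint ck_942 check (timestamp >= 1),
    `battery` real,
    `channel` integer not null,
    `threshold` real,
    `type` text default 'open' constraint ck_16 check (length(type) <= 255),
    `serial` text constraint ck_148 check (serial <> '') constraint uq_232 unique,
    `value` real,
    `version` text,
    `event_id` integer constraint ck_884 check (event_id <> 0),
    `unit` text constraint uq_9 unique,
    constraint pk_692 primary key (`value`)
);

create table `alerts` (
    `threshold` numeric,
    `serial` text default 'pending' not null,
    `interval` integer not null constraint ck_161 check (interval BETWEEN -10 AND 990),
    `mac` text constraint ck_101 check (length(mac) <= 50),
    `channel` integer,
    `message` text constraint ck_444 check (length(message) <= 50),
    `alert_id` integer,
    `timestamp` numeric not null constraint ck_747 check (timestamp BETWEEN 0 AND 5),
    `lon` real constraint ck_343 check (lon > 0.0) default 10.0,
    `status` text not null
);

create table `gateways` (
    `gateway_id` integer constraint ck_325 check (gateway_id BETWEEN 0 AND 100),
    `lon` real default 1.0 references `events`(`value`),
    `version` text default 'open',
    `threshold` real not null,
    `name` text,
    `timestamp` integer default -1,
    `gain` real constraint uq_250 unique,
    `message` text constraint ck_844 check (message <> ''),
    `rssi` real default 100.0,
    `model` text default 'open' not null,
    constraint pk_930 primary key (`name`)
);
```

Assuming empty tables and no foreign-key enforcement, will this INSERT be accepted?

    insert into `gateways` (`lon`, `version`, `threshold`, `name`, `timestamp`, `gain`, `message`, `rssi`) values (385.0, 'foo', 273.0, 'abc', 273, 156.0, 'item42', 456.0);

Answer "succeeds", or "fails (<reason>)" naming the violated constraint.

succeeds

NOT NULL columns: model defaults to 'open'; name is supplied; threshold is supplied.
CHECK constraints: 'item42' satisfies (message <> '').
No constraint is violated.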